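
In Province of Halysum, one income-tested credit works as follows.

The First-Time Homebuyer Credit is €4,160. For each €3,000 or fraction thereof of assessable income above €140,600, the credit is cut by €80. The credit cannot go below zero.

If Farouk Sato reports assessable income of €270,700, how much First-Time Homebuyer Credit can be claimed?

€640

First-Time Homebuyer Credit: income exceeds €140,600 by €130,100, which is 44 full-or-partial €3,000 increments; reduction = 44 × €80 = €3,520, leaving €640.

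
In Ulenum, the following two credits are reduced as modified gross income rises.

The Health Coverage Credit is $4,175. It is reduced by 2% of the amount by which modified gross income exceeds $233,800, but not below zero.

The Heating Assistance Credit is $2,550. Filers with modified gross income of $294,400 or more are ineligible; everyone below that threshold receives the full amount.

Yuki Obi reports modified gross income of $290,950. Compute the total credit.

Health Coverage Credit: 2% of the $57,150 excess over $233,800 is $1,143; credit = $4,175 − $1,143 = $3,032.
Heating Assistance Credit: $290,950 is below the $294,400 cutoff, so the full $2,550 applies.
Total: $3,032 + $2,550 = $5,582.

$5,582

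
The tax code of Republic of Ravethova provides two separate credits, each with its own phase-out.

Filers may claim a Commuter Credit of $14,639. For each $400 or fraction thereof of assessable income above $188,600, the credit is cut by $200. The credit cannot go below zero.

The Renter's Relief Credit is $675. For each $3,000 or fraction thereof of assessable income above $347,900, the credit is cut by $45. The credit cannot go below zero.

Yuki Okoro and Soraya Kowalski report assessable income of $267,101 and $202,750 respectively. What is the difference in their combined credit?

Yuki ($267,101): Commuter Credit: income exceeds $188,600 by $78,501 → 197 increments × $200 = $39,400 ≥ base, so the credit is $0. Renter's Relief Credit: $267,101 is at or below the $347,900 threshold, so the full $675 applies. total $0 + $675 = $675
Soraya ($202,750): Commuter Credit: income exceeds $188,600 by $14,150, which is 36 full-or-partial $400 increments; reduction = 36 × $200 = $7,200, leaving $7,439. Renter's Relief Credit: $202,750 is at or below the $347,900 threshold, so the full $675 applies. total $7,439 + $675 = $8,114
Difference: |$675 − $8,114| = $7,439.

$7,439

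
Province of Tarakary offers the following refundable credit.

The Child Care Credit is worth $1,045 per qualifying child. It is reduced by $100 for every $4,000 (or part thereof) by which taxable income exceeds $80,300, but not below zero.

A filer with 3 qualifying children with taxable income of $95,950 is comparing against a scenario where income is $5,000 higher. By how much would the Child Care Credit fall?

At $95,950 — base = 3 × $1,045 = $3,135. income exceeds $80,300 by $15,650, which is 4 full-or-partial $4,000 increments; reduction = 4 × $100 = $400, leaving $2,735.
At $100,950 — base = 3 × $1,045 = $3,135. income exceeds $80,300 by $20,650, which is 6 full-or-partial $4,000 increments; reduction = 6 × $100 = $600, leaving $2,535.
Lost: $2,735 − $2,535 = $200.

$200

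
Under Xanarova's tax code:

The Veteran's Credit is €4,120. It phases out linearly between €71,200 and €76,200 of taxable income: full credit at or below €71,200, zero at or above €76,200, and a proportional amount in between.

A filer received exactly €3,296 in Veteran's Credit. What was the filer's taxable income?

€3,296 is 3,296/4,120 of the full €4,120, so 824/4,120 of the €5,000 range has been used: income = €71,200 + €5,000 × 824/4,120 = €72,200.

€72,200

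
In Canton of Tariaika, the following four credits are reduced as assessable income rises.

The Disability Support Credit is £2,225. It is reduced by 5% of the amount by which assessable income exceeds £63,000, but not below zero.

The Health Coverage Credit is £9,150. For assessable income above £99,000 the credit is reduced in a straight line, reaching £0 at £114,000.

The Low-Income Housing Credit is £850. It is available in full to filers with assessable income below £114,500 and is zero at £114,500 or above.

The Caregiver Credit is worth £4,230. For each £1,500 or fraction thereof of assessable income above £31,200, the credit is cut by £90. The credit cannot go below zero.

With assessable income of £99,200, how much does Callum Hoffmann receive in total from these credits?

Disability Support Credit: 5% of the £36,200 excess over £63,000 is £1,810; credit = £2,225 − £1,810 = £415.
Health Coverage Credit: £99,200 is £200 into a £15,000 phase-out range, leaving 14,800/15,000 of the credit: £9,150 × 14,800/15,000 = £9,028.
Low-Income Housing Credit: £99,200 is below the £114,500 cutoff, so the full £850 applies.
Caregiver Credit: income exceeds £31,200 by £68,000, which is 46 full-or-partial £1,500 increments; reduction = 46 × £90 = £4,140, leaving £90.
Total: £415 + £9,028 + £850 + £90 = £10,383.

£10,383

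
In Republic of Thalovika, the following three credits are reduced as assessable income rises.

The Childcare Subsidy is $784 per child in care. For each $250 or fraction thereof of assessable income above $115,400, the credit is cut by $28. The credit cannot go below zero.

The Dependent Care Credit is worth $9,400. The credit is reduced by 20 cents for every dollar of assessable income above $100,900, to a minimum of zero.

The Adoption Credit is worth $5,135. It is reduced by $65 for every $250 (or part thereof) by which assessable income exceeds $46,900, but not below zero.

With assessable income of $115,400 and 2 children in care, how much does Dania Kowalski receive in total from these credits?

$8,068

Childcare Subsidy: base = 2 × $784 = $1,568. $115,400 is at or below the $115,400 threshold, so the full $1,568 applies.
Dependent Care Credit: 20% of the $14,500 excess over $100,900 is $2,900; credit = $9,400 − $2,900 = $6,500.
Adoption Credit: income exceeds $46,900 by $68,500 → 274 increments × $65 = $17,810 ≥ base, so the credit is $0.
Total: $1,568 + $6,500 + $0 = $8,068.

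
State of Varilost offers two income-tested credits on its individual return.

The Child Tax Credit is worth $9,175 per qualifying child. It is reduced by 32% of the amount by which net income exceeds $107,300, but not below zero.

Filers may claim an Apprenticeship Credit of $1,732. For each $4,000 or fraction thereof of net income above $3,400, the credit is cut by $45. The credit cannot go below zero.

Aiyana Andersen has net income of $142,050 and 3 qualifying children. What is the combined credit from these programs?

Child Tax Credit: base = 3 × $9,175 = $27,525. 32% of the $34,750 excess over $107,300 is $11,120; credit = $27,525 − $11,120 = $16,405.
Apprenticeship Credit: income exceeds $3,400 by $138,650, which is 35 full-or-partial $4,000 increments; reduction = 35 × $45 = $1,575, leaving $157.
Total: $16,405 + $157 = $16,562.

$16,562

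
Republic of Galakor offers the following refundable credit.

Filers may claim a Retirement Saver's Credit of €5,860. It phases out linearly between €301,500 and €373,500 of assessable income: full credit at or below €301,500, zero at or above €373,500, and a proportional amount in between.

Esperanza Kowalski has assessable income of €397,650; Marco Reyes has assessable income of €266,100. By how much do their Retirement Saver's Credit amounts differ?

€5,860

Esperanza (€397,650): Retirement Saver's Credit: €397,650 is at or above €373,500, so the credit is €0.
Marco (€266,100): Retirement Saver's Credit: €266,100 is at or below the €301,500 threshold, so the full €5,860 applies.
Difference: |€0 − €5,860| = €5,860.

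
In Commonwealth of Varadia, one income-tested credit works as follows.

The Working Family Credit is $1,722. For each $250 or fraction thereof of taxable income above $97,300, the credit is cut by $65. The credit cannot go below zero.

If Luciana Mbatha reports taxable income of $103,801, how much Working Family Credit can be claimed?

$0

Working Family Credit: income exceeds $97,300 by $6,501 → 27 increments × $65 = $1,755 ≥ base, so the credit is $0.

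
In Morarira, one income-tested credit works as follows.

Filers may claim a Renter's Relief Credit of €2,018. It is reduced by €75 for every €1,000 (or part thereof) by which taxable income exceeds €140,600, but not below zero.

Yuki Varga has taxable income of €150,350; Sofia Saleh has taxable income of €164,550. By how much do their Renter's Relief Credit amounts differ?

Yuki (€150,350): Renter's Relief Credit: income exceeds €140,600 by €9,750, which is 10 full-or-partial €1,000 increments; reduction = 10 × €75 = €750, leaving €1,268.
Sofia (€164,550): Renter's Relief Credit: income exceeds €140,600 by €23,950, which is 24 full-or-partial €1,000 increments; reduction = 24 × €75 = €1,800, leaving €218.
Difference: |€1,268 − €218| = €1,050.

€1,050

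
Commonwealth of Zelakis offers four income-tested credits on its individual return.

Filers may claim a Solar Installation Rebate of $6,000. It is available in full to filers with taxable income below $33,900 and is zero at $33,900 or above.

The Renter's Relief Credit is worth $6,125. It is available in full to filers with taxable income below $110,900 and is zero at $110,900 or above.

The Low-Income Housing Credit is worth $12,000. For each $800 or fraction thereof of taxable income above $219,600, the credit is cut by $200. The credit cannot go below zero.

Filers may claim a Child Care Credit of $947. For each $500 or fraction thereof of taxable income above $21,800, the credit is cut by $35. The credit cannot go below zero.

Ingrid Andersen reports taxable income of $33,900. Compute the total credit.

Solar Installation Rebate: $33,900 meets or exceeds the $33,900 cutoff, so the credit is $0.
Renter's Relief Credit: $33,900 is below the $110,900 cutoff, so the full $6,125 applies.
Low-Income Housing Credit: $33,900 is at or below the $219,600 threshold, so the full $12,000 applies.
Child Care Credit: income exceeds $21,800 by $12,100, which is 25 full-or-partial $500 increments; reduction = 25 × $35 = $875, leaving $72.
Total: $0 + $6,125 + $12,000 + $72 = $18,197.

$18,197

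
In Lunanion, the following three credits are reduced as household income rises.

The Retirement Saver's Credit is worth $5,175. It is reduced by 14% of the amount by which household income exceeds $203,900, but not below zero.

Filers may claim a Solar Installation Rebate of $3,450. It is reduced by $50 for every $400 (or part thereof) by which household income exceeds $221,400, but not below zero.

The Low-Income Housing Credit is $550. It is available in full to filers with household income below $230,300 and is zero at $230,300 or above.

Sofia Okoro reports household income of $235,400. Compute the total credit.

$2,465

Retirement Saver's Credit: 14% of the $31,500 excess over $203,900 is $4,410; credit = $5,175 − $4,410 = $765.
Solar Installation Rebate: income exceeds $221,400 by $14,000, which is 35 full-or-partial $400 increments; reduction = 35 × $50 = $1,750, leaving $1,700.
Low-Income Housing Credit: $235,400 meets or exceeds the $230,300 cutoff, so the credit is $0.
Total: $765 + $1,700 + $0 = $2,465.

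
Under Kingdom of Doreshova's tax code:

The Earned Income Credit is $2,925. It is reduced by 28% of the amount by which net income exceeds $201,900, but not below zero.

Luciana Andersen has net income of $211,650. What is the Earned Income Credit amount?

$195

Earned Income Credit: 28% of the $9,750 excess over $201,900 is $2,730; credit = $2,925 − $2,730 = $195.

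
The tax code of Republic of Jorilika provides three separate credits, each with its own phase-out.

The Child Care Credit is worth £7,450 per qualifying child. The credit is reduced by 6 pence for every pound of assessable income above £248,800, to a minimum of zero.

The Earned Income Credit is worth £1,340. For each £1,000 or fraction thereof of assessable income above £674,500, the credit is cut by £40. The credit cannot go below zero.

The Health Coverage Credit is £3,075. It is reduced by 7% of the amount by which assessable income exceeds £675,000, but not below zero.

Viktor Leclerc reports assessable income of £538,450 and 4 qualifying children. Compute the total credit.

£16,836

Child Care Credit: base = 4 × £7,450 = £29,800. 6% of the £289,650 excess over £248,800 is £17,379; credit = £29,800 − £17,379 = £12,421.
Earned Income Credit: £538,450 is at or below the £674,500 threshold, so the full £1,340 applies.
Health Coverage Credit: £538,450 is at or below the £675,000 threshold, so the full £3,075 applies.
Total: £12,421 + £1,340 + £3,075 = £16,836.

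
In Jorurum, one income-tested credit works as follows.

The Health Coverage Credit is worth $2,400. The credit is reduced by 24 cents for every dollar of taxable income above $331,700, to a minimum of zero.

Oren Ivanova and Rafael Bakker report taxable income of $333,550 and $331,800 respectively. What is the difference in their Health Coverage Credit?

$420

Oren ($333,550): Health Coverage Credit: 24% of the $1,850 excess over $331,700 is $444; credit = $2,400 − $444 = $1,956.
Rafael ($331,800): Health Coverage Credit: 24% of the $100 excess over $331,700 is $24; credit = $2,400 − $24 = $2,376.
Difference: |$1,956 − $2,376| = $420.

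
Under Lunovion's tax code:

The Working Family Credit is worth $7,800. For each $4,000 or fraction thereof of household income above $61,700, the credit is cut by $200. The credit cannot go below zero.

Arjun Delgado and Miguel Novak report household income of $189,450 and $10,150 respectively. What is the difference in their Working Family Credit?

$6,400

Arjun ($189,450): Working Family Credit: income exceeds $61,700 by $127,750, which is 32 full-or-partial $4,000 increments; reduction = 32 × $200 = $6,400, leaving $1,400.
Miguel ($10,150): Working Family Credit: $10,150 is at or below the $61,700 threshold, so the full $7,800 applies.
Difference: |$1,400 − $7,800| = $6,400.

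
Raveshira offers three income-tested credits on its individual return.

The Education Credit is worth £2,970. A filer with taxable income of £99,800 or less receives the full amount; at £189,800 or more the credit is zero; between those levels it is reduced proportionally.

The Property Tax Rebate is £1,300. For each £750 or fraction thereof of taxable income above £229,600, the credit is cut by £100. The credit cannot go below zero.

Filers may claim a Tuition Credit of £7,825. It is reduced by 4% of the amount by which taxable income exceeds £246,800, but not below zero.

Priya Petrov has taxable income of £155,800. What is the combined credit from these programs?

£10,247

Education Credit: £155,800 is £56,000 into a £90,000 phase-out range, leaving 34,000/90,000 of the credit: £2,970 × 34,000/90,000 = £1,122.
Property Tax Rebate: £155,800 is at or below the £229,600 threshold, so the full £1,300 applies.
Tuition Credit: £155,800 is at or below the £246,800 threshold, so the full £7,825 applies.
Total: £1,122 + £1,300 + £7,825 = £10,247.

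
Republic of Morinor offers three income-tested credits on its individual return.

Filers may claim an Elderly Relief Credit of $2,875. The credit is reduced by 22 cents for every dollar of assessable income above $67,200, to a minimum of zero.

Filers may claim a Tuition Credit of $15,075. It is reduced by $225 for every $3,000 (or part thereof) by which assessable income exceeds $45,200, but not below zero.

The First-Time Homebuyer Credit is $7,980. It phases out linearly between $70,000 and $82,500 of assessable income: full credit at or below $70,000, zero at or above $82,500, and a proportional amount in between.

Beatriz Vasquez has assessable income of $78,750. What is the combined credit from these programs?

Elderly Relief Credit: 22% of the $11,550 excess over $67,200 is $2,541; credit = $2,875 − $2,541 = $334.
Tuition Credit: income exceeds $45,200 by $33,550, which is 12 full-or-partial $3,000 increments; reduction = 12 × $225 = $2,700, leaving $12,375.
First-Time Homebuyer Credit: $78,750 is $8,750 into a $12,500 phase-out range, leaving 3,750/12,500 of the credit: $7,980 × 3,750/12,500 = $2,394.
Total: $334 + $12,375 + $2,394 = $15,103.

$15,103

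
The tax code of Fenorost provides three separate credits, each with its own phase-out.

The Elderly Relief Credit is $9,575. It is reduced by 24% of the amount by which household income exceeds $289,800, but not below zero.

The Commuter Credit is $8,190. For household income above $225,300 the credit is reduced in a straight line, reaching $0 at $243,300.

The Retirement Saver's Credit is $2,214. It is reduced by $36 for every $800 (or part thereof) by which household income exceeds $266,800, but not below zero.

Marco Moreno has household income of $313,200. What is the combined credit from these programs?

Elderly Relief Credit: 24% of the $23,400 excess over $289,800 is $5,616; credit = $9,575 − $5,616 = $3,959.
Commuter Credit: $313,200 is at or above $243,300, so the credit is $0.
Retirement Saver's Credit: income exceeds $266,800 by $46,400, which is 58 full-or-partial $800 increments; reduction = 58 × $36 = $2,088, leaving $126.
Total: $3,959 + $0 + $126 = $4,085.

$4,085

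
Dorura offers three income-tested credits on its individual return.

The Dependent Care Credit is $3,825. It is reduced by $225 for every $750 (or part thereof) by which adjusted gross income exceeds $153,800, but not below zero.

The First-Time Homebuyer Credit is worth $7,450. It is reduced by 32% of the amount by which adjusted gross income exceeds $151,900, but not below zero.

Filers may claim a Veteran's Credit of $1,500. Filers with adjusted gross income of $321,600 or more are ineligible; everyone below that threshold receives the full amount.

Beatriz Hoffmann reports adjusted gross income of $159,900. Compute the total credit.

$8,190

Dependent Care Credit: income exceeds $153,800 by $6,100, which is 9 full-or-partial $750 increments; reduction = 9 × $225 = $2,025, leaving $1,800.
First-Time Homebuyer Credit: 32% of the $8,000 excess over $151,900 is $2,560; credit = $7,450 − $2,560 = $4,890.
Veteran's Credit: $159,900 is below the $321,600 cutoff, so the full $1,500 applies.
Total: $1,800 + $4,890 + $1,500 = $8,190.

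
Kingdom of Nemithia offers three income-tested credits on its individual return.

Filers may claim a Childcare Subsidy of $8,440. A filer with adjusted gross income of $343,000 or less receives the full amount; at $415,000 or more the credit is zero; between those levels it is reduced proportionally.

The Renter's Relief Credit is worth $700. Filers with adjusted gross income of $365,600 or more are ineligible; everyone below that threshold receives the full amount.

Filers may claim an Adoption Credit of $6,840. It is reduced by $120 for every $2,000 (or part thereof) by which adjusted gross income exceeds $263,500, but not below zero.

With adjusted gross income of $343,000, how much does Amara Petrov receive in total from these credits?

Childcare Subsidy: $343,000 is at or below the $343,000 threshold, so the full $8,440 applies.
Renter's Relief Credit: $343,000 is below the $365,600 cutoff, so the full $700 applies.
Adoption Credit: income exceeds $263,500 by $79,500, which is 40 full-or-partial $2,000 increments; reduction = 40 × $120 = $4,800, leaving $2,040.
Total: $8,440 + $700 + $2,040 = $11,180.

$11,180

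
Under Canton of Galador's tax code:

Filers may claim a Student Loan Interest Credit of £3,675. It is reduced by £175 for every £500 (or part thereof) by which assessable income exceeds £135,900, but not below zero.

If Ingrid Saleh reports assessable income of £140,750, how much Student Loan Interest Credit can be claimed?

Student Loan Interest Credit: income exceeds £135,900 by £4,850, which is 10 full-or-partial £500 increments; reduction = 10 × £175 = £1,750, leaving £1,925.

£1,925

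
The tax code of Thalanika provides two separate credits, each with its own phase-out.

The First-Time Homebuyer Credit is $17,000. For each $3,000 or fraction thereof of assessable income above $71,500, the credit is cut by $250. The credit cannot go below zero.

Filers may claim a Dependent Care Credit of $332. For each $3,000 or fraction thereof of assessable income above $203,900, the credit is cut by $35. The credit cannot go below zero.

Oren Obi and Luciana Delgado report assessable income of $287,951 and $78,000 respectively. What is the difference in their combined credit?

Oren ($287,951): First-Time Homebuyer Credit: income exceeds $71,500 by $216,451 → 73 increments × $250 = $18,250 ≥ base, so the credit is $0. Dependent Care Credit: income exceeds $203,900 by $84,051 → 29 increments × $35 = $1,015 ≥ base, so the credit is $0. total $0 + $0 = $0
Luciana ($78,000): First-Time Homebuyer Credit: income exceeds $71,500 by $6,500, which is 3 full-or-partial $3,000 increments; reduction = 3 × $250 = $750, leaving $16,250. Dependent Care Credit: $78,000 is at or below the $203,900 threshold, so the full $332 applies. total $16,250 + $332 = $16,582
Difference: |$0 − $16,582| = $16,582.

$16,582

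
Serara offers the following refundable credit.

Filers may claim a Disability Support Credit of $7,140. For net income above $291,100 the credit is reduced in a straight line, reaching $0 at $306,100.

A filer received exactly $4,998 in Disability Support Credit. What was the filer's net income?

$4,998 is 4,998/7,140 of the full $7,140, so 2,142/7,140 of the $15,000 range has been used: income = $291,100 + $15,000 × 2,142/7,140 = $295,600.

$295,600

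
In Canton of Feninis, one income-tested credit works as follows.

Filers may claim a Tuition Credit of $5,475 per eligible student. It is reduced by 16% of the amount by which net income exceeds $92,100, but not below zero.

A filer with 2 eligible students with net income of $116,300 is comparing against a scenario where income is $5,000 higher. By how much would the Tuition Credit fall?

At $116,300 — base = 2 × $5,475 = $10,950. 16% of the $24,200 excess over $92,100 is $3,872; credit = $10,950 − $3,872 = $7,078.
At $121,300 — base = 2 × $5,475 = $10,950. 16% of the $29,200 excess over $92,100 is $4,672; credit = $10,950 − $4,672 = $6,278.
Lost: $7,078 − $6,278 = $800.

$800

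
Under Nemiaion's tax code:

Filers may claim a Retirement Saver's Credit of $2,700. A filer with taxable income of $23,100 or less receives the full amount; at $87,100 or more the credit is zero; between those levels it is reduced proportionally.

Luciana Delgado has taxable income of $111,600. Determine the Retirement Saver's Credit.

Retirement Saver's Credit: $111,600 is at or above $87,100, so the credit is $0.

$0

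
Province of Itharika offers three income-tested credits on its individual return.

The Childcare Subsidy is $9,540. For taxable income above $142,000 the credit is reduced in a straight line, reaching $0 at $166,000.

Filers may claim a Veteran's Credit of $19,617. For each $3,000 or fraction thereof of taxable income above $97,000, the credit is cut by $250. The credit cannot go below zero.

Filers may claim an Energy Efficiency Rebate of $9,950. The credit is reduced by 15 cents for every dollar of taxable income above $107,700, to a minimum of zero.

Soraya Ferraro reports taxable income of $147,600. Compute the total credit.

$26,646

Childcare Subsidy: $147,600 is $5,600 into a $24,000 phase-out range, leaving 18,400/24,000 of the credit: $9,540 × 18,400/24,000 = $7,314.
Veteran's Credit: income exceeds $97,000 by $50,600, which is 17 full-or-partial $3,000 increments; reduction = 17 × $250 = $4,250, leaving $15,367.
Energy Efficiency Rebate: 15% of the $39,900 excess over $107,700 is $5,985; credit = $9,950 − $5,985 = $3,965.
Total: $7,314 + $15,367 + $3,965 = $26,646.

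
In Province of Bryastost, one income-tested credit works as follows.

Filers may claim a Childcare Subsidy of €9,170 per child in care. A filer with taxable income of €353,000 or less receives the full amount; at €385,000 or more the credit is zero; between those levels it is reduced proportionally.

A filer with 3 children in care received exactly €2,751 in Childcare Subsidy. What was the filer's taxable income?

€381,800

Full credit = 3 × €9,170 = €27,510.
€2,751 is 2,751/27,510 of the full €27,510, so 24,759/27,510 of the €32,000 range has been used: income = €353,000 + €32,000 × 24,759/27,510 = €381,800.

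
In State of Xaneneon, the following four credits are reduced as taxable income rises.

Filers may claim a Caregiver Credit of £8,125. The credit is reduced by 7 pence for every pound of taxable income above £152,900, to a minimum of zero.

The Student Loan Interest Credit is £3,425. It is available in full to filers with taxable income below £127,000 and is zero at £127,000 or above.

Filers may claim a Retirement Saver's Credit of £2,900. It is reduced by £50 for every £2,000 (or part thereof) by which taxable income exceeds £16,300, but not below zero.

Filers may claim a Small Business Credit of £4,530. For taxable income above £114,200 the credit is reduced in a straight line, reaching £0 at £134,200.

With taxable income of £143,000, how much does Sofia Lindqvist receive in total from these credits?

£8,125

Caregiver Credit: £143,000 is at or below the £152,900 threshold, so the full £8,125 applies.
Student Loan Interest Credit: £143,000 meets or exceeds the £127,000 cutoff, so the credit is £0.
Retirement Saver's Credit: income exceeds £16,300 by £126,700 → 64 increments × £50 = £3,200 ≥ base, so the credit is £0.
Small Business Credit: £143,000 is at or above £134,200, so the credit is £0.
Total: £8,125 + £0 + £0 + £0 = £8,125.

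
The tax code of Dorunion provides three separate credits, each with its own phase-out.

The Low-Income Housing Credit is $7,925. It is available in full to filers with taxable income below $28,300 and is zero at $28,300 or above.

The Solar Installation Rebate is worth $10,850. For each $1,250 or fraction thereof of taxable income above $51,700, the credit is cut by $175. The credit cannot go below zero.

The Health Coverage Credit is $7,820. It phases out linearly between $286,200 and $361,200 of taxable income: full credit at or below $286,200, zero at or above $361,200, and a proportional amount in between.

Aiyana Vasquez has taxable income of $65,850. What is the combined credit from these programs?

Low-Income Housing Credit: $65,850 meets or exceeds the $28,300 cutoff, so the credit is $0.
Solar Installation Rebate: income exceeds $51,700 by $14,150, which is 12 full-or-partial $1,250 increments; reduction = 12 × $175 = $2,100, leaving $8,750.
Health Coverage Credit: $65,850 is at or below the $286,200 threshold, so the full $7,820 applies.
Total: $0 + $8,750 + $7,820 = $16,570.

$16,570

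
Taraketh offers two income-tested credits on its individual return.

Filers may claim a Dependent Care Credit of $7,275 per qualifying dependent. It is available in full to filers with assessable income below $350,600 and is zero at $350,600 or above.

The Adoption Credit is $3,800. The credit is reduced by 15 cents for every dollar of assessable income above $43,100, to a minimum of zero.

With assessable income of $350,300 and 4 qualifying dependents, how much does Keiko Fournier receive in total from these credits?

Dependent Care Credit: base = 4 × $7,275 = $29,100. $350,300 is below the $350,600 cutoff, so the full $29,100 applies.
Adoption Credit: 15% of the $307,200 excess over $43,100 is $46,080 ≥ base, so the credit is $0.
Total: $29,100 + $0 = $29,100.

$29,100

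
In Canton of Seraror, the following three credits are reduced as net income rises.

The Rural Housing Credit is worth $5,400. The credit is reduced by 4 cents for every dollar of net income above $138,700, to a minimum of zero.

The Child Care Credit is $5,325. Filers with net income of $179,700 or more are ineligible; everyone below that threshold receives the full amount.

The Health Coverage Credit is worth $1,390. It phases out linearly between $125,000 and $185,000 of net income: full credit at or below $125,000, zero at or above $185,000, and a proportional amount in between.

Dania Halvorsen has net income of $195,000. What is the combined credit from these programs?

$3,148

Rural Housing Credit: 4% of the $56,300 excess over $138,700 is $2,252; credit = $5,400 − $2,252 = $3,148.
Child Care Credit: $195,000 meets or exceeds the $179,700 cutoff, so the credit is $0.
Health Coverage Credit: $195,000 is at or above $185,000, so the credit is $0.
Total: $3,148 + $0 + $0 = $3,148.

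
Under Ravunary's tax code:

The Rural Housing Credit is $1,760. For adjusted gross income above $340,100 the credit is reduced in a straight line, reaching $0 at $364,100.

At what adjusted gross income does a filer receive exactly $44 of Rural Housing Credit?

$363,500

$44 is 44/1,760 of the full $1,760, so 1,716/1,760 of the $24,000 range has been used: income = $340,100 + $24,000 × 1,716/1,760 = $363,500.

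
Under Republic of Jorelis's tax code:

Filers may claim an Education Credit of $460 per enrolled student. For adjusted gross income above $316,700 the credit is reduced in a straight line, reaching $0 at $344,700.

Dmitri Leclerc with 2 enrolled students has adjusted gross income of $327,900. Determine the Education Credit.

$552

Education Credit: base = 2 × $460 = $920. $327,900 is $11,200 into a $28,000 phase-out range, leaving 16,800/28,000 of the credit: $920 × 16,800/28,000 = $552.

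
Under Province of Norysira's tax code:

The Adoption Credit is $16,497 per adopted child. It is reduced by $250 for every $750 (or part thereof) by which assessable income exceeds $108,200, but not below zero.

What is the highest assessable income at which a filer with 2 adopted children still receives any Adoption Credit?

$206,450

Full credit = 2 × $16,497 = $32,994.
After 131 increments the reduction is 131 × $250 = $32,750, leaving $244; one more increment wipes it out. Increment 131 ends at excess 131 × $750 = $98,250, so the highest qualifying income is $108,200 + $98,250 = $206,450.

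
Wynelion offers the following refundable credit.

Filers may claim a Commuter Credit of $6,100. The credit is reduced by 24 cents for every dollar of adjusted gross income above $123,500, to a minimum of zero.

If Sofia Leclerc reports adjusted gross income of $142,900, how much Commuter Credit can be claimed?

$1,444

Commuter Credit: 24% of the $19,400 excess over $123,500 is $4,656; credit = $6,100 − $4,656 = $1,444.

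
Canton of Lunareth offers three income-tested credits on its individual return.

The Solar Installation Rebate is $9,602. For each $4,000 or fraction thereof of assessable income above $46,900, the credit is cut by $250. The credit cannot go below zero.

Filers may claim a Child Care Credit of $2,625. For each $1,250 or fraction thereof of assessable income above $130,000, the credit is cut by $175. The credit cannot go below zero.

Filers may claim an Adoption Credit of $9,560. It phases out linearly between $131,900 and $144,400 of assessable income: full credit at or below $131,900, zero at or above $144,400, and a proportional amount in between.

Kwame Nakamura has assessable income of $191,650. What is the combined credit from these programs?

$352

Solar Installation Rebate: income exceeds $46,900 by $144,750, which is 37 full-or-partial $4,000 increments; reduction = 37 × $250 = $9,250, leaving $352.
Child Care Credit: income exceeds $130,000 by $61,650 → 50 increments × $175 = $8,750 ≥ base, so the credit is $0.
Adoption Credit: $191,650 is at or above $144,400, so the credit is $0.
Total: $352 + $0 + $0 = $352.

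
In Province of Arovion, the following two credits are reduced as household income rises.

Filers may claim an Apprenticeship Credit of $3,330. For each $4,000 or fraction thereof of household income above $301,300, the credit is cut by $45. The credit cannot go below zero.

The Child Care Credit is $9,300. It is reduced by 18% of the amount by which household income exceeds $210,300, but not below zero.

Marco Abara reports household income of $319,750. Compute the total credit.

Apprenticeship Credit: income exceeds $301,300 by $18,450, which is 5 full-or-partial $4,000 increments; reduction = 5 × $45 = $225, leaving $3,105.
Child Care Credit: 18% of the $109,450 excess over $210,300 is $19,701 ≥ base, so the credit is $0.
Total: $3,105 + $0 = $3,105.

$3,105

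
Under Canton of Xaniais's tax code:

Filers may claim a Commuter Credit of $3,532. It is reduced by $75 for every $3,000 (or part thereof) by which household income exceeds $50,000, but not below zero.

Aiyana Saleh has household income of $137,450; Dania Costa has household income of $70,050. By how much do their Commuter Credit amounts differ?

Aiyana ($137,450): Commuter Credit: income exceeds $50,000 by $87,450, which is 30 full-or-partial $3,000 increments; reduction = 30 × $75 = $2,250, leaving $1,282.
Dania ($70,050): Commuter Credit: income exceeds $50,000 by $20,050, which is 7 full-or-partial $3,000 increments; reduction = 7 × $75 = $525, leaving $3,007.
Difference: |$1,282 − $3,007| = $1,725.

$1,725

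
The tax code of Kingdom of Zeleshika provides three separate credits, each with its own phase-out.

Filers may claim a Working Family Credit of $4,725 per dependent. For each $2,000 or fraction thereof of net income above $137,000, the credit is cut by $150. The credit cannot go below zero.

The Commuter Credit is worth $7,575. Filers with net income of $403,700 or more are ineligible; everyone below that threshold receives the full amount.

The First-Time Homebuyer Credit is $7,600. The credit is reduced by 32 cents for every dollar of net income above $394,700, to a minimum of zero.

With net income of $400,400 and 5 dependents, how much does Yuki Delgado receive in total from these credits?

$17,176

Working Family Credit: base = 5 × $4,725 = $23,625. income exceeds $137,000 by $263,400, which is 132 full-or-partial $2,000 increments; reduction = 132 × $150 = $19,800, leaving $3,825.
Commuter Credit: $400,400 is below the $403,700 cutoff, so the full $7,575 applies.
First-Time Homebuyer Credit: 32% of the $5,700 excess over $394,700 is $1,824; credit = $7,600 − $1,824 = $5,776.
Total: $3,825 + $7,575 + $5,776 = $17,176.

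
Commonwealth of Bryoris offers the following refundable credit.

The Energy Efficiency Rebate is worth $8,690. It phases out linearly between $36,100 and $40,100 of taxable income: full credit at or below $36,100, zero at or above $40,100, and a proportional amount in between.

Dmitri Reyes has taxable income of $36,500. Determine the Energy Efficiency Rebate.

$7,821

Energy Efficiency Rebate: $36,500 is $400 into a $4,000 phase-out range, leaving 3,600/4,000 of the credit: $8,690 × 3,600/4,000 = $7,821.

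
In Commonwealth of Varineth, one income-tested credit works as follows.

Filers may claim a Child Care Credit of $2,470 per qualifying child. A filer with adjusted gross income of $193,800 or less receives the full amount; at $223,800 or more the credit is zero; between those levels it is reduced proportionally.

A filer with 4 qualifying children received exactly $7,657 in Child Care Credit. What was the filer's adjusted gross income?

Full credit = 4 × $2,470 = $9,880.
$7,657 is 7,657/9,880 of the full $9,880, so 2,223/9,880 of the $30,000 range has been used: income = $193,800 + $30,000 × 2,223/9,880 = $200,550.

$200,550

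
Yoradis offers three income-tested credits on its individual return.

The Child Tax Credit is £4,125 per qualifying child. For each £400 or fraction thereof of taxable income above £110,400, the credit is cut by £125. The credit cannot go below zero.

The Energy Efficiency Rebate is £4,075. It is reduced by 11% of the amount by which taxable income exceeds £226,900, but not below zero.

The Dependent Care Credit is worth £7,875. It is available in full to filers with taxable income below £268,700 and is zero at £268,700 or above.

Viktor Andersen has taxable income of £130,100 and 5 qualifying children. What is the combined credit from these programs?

£26,325

Child Tax Credit: base = 5 × £4,125 = £20,625. income exceeds £110,400 by £19,700, which is 50 full-or-partial £400 increments; reduction = 50 × £125 = £6,250, leaving £14,375.
Energy Efficiency Rebate: £130,100 is at or below the £226,900 threshold, so the full £4,075 applies.
Dependent Care Credit: £130,100 is below the £268,700 cutoff, so the full £7,875 applies.
Total: £14,375 + £4,075 + £7,875 = £26,325.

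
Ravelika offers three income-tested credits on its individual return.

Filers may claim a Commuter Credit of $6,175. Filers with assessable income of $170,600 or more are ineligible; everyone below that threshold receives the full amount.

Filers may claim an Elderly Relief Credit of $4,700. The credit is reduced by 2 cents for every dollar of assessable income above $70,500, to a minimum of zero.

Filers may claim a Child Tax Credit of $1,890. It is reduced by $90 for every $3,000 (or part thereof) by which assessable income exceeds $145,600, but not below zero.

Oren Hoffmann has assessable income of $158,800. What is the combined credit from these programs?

Commuter Credit: $158,800 is below the $170,600 cutoff, so the full $6,175 applies.
Elderly Relief Credit: 2% of the $88,300 excess over $70,500 is $1,766; credit = $4,700 − $1,766 = $2,934.
Child Tax Credit: income exceeds $145,600 by $13,200, which is 5 full-or-partial $3,000 increments; reduction = 5 × $90 = $450, leaving $1,440.
Total: $6,175 + $2,934 + $1,440 = $10,549.

$10,549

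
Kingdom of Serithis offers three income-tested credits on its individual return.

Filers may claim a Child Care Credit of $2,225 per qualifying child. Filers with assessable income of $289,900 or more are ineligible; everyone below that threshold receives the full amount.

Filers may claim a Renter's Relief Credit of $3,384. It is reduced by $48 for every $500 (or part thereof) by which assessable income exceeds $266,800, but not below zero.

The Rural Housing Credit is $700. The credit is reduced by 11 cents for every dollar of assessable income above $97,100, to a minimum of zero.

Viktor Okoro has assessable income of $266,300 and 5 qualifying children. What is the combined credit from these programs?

$14,509

Child Care Credit: base = 5 × $2,225 = $11,125. $266,300 is below the $289,900 cutoff, so the full $11,125 applies.
Renter's Relief Credit: $266,300 is at or below the $266,800 threshold, so the full $3,384 applies.
Rural Housing Credit: 11% of the $169,200 excess over $97,100 is $18,612 ≥ base, so the credit is $0.
Total: $11,125 + $3,384 + $0 = $14,509.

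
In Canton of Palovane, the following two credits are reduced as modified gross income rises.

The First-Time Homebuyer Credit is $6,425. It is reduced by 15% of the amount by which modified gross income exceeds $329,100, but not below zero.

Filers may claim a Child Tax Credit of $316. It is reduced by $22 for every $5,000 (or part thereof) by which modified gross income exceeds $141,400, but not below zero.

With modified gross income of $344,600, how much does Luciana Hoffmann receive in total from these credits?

First-Time Homebuyer Credit: 15% of the $15,500 excess over $329,100 is $2,325; credit = $6,425 − $2,325 = $4,100.
Child Tax Credit: income exceeds $141,400 by $203,200 → 41 increments × $22 = $902 ≥ base, so the credit is $0.
Total: $4,100 + $0 = $4,100.

$4,100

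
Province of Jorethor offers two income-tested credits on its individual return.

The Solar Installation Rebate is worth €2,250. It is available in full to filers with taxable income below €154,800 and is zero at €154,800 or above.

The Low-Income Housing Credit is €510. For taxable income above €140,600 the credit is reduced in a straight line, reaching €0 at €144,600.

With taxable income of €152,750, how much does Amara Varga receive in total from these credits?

€2,250

Solar Installation Rebate: €152,750 is below the €154,800 cutoff, so the full €2,250 applies.
Low-Income Housing Credit: €152,750 is at or above €144,600, so the credit is €0.
Total: €2,250 + €0 = €2,250.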